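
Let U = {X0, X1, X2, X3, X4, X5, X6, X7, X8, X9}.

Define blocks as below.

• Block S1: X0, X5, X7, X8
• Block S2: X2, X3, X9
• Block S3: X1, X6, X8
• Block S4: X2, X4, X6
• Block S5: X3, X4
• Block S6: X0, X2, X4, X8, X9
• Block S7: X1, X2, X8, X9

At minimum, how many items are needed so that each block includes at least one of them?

3

The 3 items {X4, X8, X9} hit every block.
No choice of 2 items meets every block, so 3 is the minimum.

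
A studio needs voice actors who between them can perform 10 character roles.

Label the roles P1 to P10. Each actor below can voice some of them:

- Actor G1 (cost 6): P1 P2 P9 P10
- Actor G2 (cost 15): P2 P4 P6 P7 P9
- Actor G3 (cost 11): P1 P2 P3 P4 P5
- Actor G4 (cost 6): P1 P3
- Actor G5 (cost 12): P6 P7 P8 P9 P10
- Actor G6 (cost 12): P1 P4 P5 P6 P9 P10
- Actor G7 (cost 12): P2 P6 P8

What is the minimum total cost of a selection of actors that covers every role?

G3, G5 together cover every role (G3 ∪ G5 = {P1, P2, P3, P4, P5, P6, P7, P8, P9, P10}); total cost 11 + 12 = 23.
The greedy pick G1, G3, G5 costs 29; no covering selection beats 23.

23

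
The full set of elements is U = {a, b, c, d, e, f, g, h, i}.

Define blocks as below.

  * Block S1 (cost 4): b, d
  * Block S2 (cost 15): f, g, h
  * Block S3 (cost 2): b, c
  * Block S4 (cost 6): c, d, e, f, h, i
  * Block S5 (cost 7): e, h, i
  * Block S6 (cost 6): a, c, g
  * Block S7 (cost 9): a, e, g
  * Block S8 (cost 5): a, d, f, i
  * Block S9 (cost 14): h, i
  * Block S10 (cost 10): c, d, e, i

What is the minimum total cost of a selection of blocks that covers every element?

14

S3, S4, S6 together cover every element (S3 ∪ S4 ∪ S6 = {a, b, c, d, e, f, g, h, i}); total cost 2 + 6 + 6 = 14.
No covering selection has total cost below 14.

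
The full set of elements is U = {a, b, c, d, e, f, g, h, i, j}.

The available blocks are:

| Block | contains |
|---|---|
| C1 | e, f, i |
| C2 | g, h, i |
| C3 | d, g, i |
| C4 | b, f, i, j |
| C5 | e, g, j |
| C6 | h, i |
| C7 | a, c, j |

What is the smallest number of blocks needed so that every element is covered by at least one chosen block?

5

C1 and C3 and C4 and C6 and C7 together: C1 ∪ C3 ∪ C4 ∪ C6 ∪ C7 = {a, b, c, d, e, f, g, h, i, j} — every element is covered.
No 4 of the 7 blocks cover everything (all 35 combinations miss at least one element), so 5 is optimal.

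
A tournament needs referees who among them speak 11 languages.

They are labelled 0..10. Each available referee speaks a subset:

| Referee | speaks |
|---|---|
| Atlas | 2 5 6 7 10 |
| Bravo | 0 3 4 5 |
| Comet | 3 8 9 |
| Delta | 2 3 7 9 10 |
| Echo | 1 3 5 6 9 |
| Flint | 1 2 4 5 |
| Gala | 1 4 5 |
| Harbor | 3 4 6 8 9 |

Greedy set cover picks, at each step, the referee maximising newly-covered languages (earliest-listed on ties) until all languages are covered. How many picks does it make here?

Greedy: pick Atlas (covers 5 new) → pick Harbor (covers 4 new) → pick Bravo (covers 1 new) → pick Echo (covers 1 new). Total picks: 4.

4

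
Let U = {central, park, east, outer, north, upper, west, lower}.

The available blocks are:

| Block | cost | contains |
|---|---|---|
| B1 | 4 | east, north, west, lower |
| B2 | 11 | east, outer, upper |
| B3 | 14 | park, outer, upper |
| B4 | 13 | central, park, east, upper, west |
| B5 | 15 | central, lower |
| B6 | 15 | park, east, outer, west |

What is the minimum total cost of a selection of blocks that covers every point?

28

B1, B2, B4 together cover every point (B1 ∪ B2 ∪ B4 = {central, park, east, outer, north, upper, west, lower}); total cost 4 + 11 + 13 = 28.
No covering selection has total cost below 28.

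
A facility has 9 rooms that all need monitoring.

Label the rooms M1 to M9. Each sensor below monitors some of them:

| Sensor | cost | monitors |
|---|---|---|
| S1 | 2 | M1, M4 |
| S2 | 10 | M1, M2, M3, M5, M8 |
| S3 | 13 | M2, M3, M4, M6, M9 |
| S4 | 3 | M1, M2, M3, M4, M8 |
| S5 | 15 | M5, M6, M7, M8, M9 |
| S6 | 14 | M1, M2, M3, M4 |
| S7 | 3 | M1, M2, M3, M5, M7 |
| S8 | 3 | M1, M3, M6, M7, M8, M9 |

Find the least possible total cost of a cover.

S1, S7, S8 together cover every room (S1 ∪ S7 ∪ S8 = {M1, M2, M3, M4, M5, M6, M7, M8, M9}); total cost 2 + 3 + 3 = 8.
The greedy pick S8, S4, S7 costs 9; no covering selection beats 8.

8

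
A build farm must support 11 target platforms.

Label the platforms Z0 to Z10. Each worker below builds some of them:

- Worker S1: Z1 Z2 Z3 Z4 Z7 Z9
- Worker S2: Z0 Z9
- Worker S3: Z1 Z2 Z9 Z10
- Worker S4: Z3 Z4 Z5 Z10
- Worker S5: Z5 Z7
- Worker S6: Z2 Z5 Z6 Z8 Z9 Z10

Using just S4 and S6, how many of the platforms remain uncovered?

Union of S4, S6 = {Z2, Z3, Z4, Z5, Z6, Z8, Z9, Z10}.
Not covered: Z0, Z1, Z7 — 3 platforms.

3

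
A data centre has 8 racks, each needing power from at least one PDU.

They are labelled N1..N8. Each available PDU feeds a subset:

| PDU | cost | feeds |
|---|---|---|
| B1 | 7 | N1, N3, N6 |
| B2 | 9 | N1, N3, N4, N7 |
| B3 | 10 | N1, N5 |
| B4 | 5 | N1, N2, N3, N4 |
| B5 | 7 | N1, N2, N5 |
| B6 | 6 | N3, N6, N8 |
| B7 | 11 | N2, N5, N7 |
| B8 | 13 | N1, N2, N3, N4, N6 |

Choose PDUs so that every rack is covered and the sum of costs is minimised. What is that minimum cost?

22

B2, B5, B6 together cover every rack (B2 ∪ B5 ∪ B6 = {N1, N2, N3, N4, N5, N6, N7, N8}); total cost 9 + 7 + 6 = 22.
No covering selection has total cost below 22.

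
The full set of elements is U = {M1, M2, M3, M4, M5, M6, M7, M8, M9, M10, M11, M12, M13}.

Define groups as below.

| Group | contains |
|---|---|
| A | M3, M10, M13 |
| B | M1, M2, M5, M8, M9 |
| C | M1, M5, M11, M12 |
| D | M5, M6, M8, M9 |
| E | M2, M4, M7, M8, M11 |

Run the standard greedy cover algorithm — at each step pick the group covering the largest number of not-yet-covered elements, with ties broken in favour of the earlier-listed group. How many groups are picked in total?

Greedy: pick B (covers 5 new) → pick A (covers 3 new) → pick E (covers 3 new) → pick C (covers 1 new) → pick D (covers 1 new). Total picks: 5.
(The true minimum cover uses only 4 groups, so greedy is not optimal here.)

5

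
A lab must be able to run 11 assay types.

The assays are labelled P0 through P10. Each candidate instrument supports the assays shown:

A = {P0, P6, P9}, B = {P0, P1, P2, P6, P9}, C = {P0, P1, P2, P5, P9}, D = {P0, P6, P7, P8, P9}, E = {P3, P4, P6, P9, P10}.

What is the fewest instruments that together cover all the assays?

C and D and E together: C ∪ D ∪ E = {P0, P1, P2, P3, P4, P5, P6, P7, P8, P9, P10} — every assay is covered.
Each instrument has at most 5 assays, and 2·5 = 10 < 11 — so at least 3 instruments are needed, and 3 is optimal.

3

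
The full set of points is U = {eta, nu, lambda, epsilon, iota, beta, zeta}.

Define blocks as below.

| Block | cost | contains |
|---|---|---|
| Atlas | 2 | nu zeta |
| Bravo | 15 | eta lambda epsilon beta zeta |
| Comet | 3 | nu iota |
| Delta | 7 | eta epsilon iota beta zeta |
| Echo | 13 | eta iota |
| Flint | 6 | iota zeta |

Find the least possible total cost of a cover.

Bravo, Comet together cover every point (Bravo ∪ Comet = {eta, nu, lambda, epsilon, iota, beta, zeta}); total cost 15 + 3 = 18.
The greedy pick Atlas, Delta, Bravo costs 24; no covering selection beats 18.

18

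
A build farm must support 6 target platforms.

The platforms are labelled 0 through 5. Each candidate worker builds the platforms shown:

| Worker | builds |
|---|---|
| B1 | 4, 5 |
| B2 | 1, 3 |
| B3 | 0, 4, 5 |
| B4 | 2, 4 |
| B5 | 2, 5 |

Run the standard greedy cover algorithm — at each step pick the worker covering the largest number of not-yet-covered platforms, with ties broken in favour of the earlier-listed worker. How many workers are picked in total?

Greedy: pick B3 (covers 3 new) → pick B2 (covers 2 new) → pick B4 (covers 1 new). Total picks: 3.

3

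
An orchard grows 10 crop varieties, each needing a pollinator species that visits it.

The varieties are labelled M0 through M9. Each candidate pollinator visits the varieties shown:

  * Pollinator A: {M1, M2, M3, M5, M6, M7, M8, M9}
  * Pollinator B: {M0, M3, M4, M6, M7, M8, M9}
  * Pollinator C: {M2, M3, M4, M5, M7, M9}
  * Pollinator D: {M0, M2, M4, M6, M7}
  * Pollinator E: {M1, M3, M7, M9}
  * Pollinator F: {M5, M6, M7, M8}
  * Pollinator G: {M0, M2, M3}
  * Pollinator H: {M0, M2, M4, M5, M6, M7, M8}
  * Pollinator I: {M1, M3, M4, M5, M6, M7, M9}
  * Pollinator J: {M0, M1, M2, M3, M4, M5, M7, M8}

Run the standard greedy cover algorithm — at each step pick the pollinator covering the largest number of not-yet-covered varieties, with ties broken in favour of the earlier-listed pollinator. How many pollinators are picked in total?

2

Greedy: pick A (covers 8 new) → pick B (covers 2 new). Total picks: 2.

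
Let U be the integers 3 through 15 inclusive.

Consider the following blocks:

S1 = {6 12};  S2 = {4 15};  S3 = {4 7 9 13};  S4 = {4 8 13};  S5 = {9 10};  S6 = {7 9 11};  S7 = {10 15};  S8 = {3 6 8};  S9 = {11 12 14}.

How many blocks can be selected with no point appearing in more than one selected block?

4

S3, S7, S8, S9 are pairwise disjoint (S3={4,7,9,13}; S7={10,15}; S8={3,6,8}; S9={11,12,14}).
Every remaining block overlaps one of these, and no 5 of the listed blocks are pairwise disjoint, so 4 is the maximum.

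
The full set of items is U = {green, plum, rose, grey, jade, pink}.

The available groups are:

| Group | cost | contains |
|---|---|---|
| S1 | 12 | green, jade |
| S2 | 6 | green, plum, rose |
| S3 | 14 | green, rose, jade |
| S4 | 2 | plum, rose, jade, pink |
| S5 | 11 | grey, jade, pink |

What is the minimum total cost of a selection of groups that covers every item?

S2, S5 together cover every item (S2 ∪ S5 = {green, plum, rose, grey, jade, pink}); total cost 6 + 11 = 17.
The greedy pick S4, S2, S5 costs 19; no covering selection beats 17.

17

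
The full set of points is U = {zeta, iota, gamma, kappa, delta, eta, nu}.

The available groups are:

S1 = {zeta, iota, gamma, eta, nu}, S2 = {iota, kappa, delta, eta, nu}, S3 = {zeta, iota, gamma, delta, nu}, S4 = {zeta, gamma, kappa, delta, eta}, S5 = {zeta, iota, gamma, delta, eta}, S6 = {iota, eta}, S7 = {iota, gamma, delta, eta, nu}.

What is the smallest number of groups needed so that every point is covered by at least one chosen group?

S3 and S4 together: S3 ∪ S4 = {zeta, iota, gamma, kappa, delta, eta, nu} — every point is covered.
No single group has all 7 points (the largest, S1, has 5), so 2 is optimal.

2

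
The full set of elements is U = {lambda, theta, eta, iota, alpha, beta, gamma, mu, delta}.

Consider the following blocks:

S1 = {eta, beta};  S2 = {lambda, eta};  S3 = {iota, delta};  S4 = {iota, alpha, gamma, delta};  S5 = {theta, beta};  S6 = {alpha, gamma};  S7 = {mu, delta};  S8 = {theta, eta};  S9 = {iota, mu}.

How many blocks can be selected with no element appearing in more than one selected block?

4

S2, S5, S6, S7 are pairwise disjoint (S2={lambda,eta}; S5={theta,beta}; S6={alpha,gamma}; S7={mu,delta}).
Every remaining block overlaps one of these, and no 5 of the listed blocks are pairwise disjoint, so 4 is the maximum.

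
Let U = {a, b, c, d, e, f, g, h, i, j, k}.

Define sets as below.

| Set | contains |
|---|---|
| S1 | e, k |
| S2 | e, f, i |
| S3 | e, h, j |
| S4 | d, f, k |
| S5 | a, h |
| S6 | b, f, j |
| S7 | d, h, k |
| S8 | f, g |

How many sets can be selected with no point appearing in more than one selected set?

3

S1, S5, S6 are pairwise disjoint (S1={e,k}; S5={a,h}; S6={b,f,j}).
Every remaining set overlaps one of these, and no 4 of the listed sets are pairwise disjoint, so 3 is the maximum.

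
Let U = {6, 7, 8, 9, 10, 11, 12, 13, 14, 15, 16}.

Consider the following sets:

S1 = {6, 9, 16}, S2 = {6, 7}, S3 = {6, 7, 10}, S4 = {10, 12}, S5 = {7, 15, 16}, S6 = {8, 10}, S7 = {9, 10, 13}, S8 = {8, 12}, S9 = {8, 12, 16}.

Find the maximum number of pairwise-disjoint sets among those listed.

3

S2, S7, S8 are pairwise disjoint (S2={6,7}; S7={9,10,13}; S8={8,12}).
Every remaining set overlaps one of these, and no 4 of the listed sets are pairwise disjoint, so 3 is the maximum.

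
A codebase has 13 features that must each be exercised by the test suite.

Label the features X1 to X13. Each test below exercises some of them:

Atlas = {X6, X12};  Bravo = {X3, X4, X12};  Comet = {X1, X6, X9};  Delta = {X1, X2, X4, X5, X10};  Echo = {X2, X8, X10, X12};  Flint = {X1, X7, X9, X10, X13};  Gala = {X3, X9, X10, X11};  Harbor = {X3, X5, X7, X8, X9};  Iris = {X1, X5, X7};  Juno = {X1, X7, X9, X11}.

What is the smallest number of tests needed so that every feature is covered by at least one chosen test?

5

Take {Atlas, Delta, Flint, Gala, Harbor}. Their union is {X1, X2, X3, X4, X5, X6, X7, X8, X9, X10, X11, X12, X13}, which is all 13 features.
No 4 of the 10 tests cover everything (all 210 combinations miss at least one feature), so 5 is optimal.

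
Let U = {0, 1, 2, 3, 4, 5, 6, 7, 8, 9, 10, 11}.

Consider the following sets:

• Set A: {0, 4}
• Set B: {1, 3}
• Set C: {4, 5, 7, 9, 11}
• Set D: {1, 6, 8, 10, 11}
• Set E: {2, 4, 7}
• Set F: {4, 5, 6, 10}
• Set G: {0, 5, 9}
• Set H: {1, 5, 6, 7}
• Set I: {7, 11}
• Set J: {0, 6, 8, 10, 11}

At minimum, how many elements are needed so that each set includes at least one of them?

T = {0, 1, 5, 7} meets every set (each contains at least one member of T), and |T| = 4.
No choice of 3 elements meets every set, so 4 is the minimum.

4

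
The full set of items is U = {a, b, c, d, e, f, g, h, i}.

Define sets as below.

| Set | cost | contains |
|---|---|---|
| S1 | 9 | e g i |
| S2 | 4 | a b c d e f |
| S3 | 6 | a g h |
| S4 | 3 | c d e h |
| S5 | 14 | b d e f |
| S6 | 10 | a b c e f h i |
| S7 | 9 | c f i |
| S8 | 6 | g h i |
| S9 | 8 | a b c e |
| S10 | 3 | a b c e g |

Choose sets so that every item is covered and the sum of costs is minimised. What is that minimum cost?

S2, S8 together cover every item (S2 ∪ S8 = {a, b, c, d, e, f, g, h, i}); total cost 4 + 6 = 10.
The greedy pick S10, S4, S2, S8 costs 16; no covering selection beats 10.

10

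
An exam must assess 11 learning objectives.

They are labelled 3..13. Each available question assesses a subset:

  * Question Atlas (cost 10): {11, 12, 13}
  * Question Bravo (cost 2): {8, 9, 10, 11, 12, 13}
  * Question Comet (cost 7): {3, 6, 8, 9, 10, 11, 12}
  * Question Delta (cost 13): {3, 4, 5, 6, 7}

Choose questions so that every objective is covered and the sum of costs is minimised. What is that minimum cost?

15

Bravo, Delta together cover every objective (Bravo ∪ Delta = {3, 4, 5, 6, 7, 8, 9, 10, 11, 12, 13}); total cost 2 + 13 = 15.
No covering selection has total cost below 15.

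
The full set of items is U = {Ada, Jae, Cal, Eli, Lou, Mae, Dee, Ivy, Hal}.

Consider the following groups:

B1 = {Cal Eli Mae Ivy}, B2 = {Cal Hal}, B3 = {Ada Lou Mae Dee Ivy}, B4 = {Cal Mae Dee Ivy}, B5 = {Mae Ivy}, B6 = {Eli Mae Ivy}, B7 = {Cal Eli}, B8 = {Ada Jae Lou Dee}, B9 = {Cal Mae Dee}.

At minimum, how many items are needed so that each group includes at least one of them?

Take H = {Cal, Lou, Mae}. Each listed group contains at least one of these, so H is a hitting set of size 3.
The groups B5, B7, B8 are pairwise disjoint, so any hitting set needs a separate item for each — at least 3. Hence 3 is optimal.

3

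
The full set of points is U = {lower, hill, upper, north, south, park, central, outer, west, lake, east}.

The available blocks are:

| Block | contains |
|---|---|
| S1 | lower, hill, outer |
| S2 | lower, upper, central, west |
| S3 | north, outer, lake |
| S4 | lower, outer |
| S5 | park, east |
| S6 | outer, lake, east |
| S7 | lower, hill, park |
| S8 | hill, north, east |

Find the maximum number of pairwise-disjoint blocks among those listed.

S2, S3, S5 are pairwise disjoint (S2={lower,upper,central,west}; S3={north,outer,lake}; S5={park,east}).
Every remaining block overlaps one of these, and no 4 of the listed blocks are pairwise disjoint, so 3 is the maximum.

3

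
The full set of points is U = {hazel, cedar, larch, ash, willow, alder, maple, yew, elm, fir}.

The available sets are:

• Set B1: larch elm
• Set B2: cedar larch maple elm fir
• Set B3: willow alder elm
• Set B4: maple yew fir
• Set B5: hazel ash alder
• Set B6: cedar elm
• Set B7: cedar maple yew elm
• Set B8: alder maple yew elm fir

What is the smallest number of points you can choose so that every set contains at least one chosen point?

3

Take H = {ash, elm, fir}. Each listed set contains at least one of these, so H is a hitting set of size 3.
The sets B4, B5, B6 are pairwise disjoint, so any hitting set needs a separate point for each — at least 3. Hence 3 is optimal.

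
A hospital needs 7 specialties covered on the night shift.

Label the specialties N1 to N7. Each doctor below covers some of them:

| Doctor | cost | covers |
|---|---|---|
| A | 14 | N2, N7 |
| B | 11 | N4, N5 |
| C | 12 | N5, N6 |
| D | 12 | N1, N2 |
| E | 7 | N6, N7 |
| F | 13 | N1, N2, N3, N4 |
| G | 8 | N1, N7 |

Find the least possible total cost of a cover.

B, E, F together cover every specialty (B ∪ E ∪ F = {N1, N2, N3, N4, N5, N6, N7}); total cost 11 + 7 + 13 = 31.
No covering selection has total cost below 31.

31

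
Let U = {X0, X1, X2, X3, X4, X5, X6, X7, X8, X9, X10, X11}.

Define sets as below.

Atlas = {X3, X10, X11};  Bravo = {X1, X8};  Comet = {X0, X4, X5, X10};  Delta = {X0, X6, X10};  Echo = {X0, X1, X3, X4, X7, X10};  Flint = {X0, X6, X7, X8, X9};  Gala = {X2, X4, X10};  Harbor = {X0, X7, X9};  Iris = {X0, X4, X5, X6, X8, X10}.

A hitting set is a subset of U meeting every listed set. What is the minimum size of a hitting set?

3

The 3 elements {X1, X7, X10} hit every set.
The sets Atlas, Bravo, Harbor are pairwise disjoint, so any hitting set needs a separate element for each — at least 3. Hence 3 is optimal.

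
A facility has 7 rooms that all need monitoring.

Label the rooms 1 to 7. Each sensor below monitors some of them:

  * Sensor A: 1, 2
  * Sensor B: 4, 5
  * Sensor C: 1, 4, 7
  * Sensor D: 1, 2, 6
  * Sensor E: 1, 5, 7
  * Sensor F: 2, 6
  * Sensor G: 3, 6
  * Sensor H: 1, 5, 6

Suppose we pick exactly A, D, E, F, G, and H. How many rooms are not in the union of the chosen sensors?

Union of A, D, E, F, G, H = {1, 2, 3, 5, 6, 7}.
Not covered: 4 — 1 room.

1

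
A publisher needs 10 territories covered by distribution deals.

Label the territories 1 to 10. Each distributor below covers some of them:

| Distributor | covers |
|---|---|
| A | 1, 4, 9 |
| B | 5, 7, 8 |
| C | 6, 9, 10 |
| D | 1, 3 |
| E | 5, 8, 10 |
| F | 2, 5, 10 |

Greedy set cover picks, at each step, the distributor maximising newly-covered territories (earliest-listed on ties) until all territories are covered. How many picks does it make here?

5

Greedy: pick A (covers 3 new) → pick B (covers 3 new) → pick C (covers 2 new) → pick D (covers 1 new) → pick F (covers 1 new). Total picks: 5.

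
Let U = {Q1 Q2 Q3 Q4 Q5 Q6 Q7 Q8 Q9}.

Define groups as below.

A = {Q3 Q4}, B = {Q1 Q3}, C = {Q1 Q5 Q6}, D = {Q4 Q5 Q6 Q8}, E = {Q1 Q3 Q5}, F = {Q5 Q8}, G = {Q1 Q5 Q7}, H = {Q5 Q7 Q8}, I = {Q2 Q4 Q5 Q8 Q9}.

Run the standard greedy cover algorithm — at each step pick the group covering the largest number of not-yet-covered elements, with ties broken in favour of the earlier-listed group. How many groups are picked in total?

Greedy: pick I (covers 5 new) → pick B (covers 2 new) → pick C (covers 1 new) → pick G (covers 1 new). Total picks: 4.

4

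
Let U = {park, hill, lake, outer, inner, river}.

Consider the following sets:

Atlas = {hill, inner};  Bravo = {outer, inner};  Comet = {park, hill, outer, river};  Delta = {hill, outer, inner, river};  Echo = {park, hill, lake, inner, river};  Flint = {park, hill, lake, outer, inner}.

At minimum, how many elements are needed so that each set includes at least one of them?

2

The 2 elements {inner, river} hit every set.
No single element lies in every set, so at least 2 are needed and 2 is optimal.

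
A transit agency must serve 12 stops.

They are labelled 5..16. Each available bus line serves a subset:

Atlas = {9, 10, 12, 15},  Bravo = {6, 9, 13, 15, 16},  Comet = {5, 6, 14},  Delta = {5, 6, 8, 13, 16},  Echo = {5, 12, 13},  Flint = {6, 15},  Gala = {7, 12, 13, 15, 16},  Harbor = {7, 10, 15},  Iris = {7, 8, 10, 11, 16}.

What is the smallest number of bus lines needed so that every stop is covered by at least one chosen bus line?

Atlas and Comet and Gala and Iris together: Atlas ∪ Comet ∪ Gala ∪ Iris = {5, 6, 7, 8, 9, 10, 11, 12, 13, 14, 15, 16} — every stop is covered.
No 3 of the 9 bus lines cover everything (all 84 combinations miss at least one stop), so 4 is optimal.

4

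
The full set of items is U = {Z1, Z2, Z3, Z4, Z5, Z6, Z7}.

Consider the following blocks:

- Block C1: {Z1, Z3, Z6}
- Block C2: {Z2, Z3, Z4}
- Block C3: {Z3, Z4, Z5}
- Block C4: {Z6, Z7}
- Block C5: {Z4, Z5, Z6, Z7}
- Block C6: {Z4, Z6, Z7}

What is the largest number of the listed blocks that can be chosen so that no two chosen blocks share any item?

2

C3, C4 are pairwise disjoint (C3={Z3,Z4,Z5}; C4={Z6,Z7}).
Every remaining block overlaps one of these, and no 3 of the listed blocks are pairwise disjoint, so 2 is the maximum.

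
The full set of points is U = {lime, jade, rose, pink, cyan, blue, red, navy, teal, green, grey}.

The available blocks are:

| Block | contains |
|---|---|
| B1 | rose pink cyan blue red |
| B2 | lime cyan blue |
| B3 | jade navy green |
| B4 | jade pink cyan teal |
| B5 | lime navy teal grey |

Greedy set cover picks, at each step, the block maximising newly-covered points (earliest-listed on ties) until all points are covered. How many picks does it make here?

3

Greedy: pick B1 (covers 5 new) → pick B5 (covers 4 new) → pick B3 (covers 2 new). Total picks: 3.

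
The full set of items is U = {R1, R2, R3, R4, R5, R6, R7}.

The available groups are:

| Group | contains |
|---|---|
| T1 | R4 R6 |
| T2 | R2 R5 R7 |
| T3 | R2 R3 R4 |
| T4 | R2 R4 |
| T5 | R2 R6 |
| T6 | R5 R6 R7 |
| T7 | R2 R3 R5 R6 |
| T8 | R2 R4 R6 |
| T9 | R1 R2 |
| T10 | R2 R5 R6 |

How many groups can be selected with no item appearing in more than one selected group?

2

T4, T6 are pairwise disjoint (T4={R2,R4}; T6={R5,R6,R7}).
Every remaining group overlaps one of these, and no 3 of the listed groups are pairwise disjoint, so 2 is the maximum.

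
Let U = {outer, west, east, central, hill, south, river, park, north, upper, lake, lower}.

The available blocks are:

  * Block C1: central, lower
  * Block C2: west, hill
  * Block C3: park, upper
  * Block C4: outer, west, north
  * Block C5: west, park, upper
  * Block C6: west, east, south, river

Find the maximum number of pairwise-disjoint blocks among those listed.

C1, C3, C4 are pairwise disjoint (C1={central,lower}; C3={park,upper}; C4={outer,west,north}).
Every remaining block overlaps one of these, and no 4 of the listed blocks are pairwise disjoint, so 3 is the maximum.

3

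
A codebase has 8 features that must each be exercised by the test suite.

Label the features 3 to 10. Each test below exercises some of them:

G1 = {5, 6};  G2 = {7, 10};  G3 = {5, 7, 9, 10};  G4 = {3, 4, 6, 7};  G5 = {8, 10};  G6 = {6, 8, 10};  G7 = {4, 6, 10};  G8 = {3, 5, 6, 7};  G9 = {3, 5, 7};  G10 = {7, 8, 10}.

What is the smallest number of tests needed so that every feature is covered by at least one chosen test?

Take {G3, G4, G5}. Their union is {3, 4, 5, 6, 7, 8, 9, 10}, which is all 8 features.
Only G3 contains 9, so G3 is forced; the remaining 4 features need at least 2 more tests (each remaining test adds at most 3) — so at least 3 tests are needed, and 3 is optimal.

3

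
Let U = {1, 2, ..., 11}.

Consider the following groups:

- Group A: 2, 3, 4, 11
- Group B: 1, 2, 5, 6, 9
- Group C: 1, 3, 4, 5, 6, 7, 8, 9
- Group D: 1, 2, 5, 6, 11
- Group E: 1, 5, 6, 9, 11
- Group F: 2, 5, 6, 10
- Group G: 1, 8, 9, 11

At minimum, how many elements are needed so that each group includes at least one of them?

H = {6, 11} meets every group (each contains at least one member of H), and |H| = 2.
The groups F, G are pairwise disjoint, so any hitting set needs a separate element for each — at least 2. Hence 2 is optimal.

2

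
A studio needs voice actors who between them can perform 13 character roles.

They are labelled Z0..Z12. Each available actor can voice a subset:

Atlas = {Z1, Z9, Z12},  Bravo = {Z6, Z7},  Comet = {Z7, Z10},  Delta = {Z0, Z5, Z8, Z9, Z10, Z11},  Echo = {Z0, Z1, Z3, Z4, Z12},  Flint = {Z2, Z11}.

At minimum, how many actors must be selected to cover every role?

4

Bravo and Delta and Echo and Flint together: Bravo ∪ Delta ∪ Echo ∪ Flint = {Z0, Z1, Z2, Z3, Z4, Z5, Z6, Z7, Z8, Z9, Z10, Z11, Z12} — every role is covered.
Only Flint contains Z2, so Flint is forced; the remaining 11 roles need at least 3 more actors (each remaining actor adds at most 5) — so at least 4 actors are needed, and 4 is optimal.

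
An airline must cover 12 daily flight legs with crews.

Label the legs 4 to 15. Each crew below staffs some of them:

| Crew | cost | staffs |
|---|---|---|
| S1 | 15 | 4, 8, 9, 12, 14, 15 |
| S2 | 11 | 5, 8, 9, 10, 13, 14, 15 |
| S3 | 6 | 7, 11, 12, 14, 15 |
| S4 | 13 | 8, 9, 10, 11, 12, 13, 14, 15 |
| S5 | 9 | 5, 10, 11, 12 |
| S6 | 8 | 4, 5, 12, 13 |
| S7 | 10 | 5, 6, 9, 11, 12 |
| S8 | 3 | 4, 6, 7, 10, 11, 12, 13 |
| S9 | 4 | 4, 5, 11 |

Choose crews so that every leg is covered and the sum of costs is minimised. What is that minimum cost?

S2, S8 together cover every leg (S2 ∪ S8 = {4, 5, 6, 7, 8, 9, 10, 11, 12, 13, 14, 15}); total cost 11 + 3 = 14.
No covering selection has total cost below 14.

14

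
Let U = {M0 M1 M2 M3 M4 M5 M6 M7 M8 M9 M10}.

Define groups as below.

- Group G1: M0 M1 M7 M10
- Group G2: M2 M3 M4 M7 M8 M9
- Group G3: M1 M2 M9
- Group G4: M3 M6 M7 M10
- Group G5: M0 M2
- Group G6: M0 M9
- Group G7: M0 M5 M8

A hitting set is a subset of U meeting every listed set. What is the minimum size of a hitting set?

3

H = {M0, M6, M9} meets every group (each contains at least one member of H), and |H| = 3.
The groups G3, G4, G7 are pairwise disjoint, so any hitting set needs a separate element for each — at least 3. Hence 3 is optimal.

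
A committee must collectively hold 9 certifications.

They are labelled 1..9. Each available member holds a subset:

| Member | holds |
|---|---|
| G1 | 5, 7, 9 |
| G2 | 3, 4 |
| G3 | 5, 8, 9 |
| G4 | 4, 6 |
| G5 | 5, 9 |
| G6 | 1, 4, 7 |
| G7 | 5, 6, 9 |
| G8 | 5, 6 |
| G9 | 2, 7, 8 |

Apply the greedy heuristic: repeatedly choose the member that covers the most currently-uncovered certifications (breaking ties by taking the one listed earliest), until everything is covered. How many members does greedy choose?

5

Greedy: pick G1 (covers 3 new) → pick G2 (covers 2 new) → pick G9 (covers 2 new) → pick G4 (covers 1 new) → pick G6 (covers 1 new). Total picks: 5.
(The true minimum cover uses only 4 members, so greedy is not optimal here.)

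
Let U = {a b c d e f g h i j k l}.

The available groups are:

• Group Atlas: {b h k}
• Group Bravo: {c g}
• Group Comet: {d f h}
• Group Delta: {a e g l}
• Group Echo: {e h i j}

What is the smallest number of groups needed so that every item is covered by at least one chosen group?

Atlas and Bravo and Comet and Delta and Echo together: Atlas ∪ Bravo ∪ Comet ∪ Delta ∪ Echo = {a, b, c, d, e, f, g, h, i, j, k, l} — every item is covered.
No 4 of the 5 groups cover everything (all 5 combinations miss at least one item), so 5 is optimal.

5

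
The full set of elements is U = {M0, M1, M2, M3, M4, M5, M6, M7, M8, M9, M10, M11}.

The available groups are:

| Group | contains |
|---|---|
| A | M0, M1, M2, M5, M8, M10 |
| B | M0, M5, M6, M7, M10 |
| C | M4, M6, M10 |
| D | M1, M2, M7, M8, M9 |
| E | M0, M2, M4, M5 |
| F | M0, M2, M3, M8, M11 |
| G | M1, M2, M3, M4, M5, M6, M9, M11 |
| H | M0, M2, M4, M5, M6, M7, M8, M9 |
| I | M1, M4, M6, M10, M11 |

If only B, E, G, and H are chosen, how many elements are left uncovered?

0

Union of B, E, G, H = {M0, M1, M2, M3, M4, M5, M6, M7, M8, M9, M10, M11} — that's every element, so 0 are uncovered.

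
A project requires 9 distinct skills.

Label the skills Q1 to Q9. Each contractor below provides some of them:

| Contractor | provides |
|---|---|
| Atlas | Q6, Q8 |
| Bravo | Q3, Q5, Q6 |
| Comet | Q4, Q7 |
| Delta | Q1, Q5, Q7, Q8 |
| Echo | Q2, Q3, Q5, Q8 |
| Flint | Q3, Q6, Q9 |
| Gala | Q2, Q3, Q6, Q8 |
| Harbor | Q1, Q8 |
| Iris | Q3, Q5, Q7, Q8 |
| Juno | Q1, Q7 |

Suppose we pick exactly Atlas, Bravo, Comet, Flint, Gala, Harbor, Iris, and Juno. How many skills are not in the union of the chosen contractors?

0

Union of Atlas, Bravo, Comet, Flint, Gala, Harbor, Iris, Juno = {Q1, Q2, Q3, Q4, Q5, Q6, Q7, Q8, Q9} — that's every skill, so 0 are uncovered.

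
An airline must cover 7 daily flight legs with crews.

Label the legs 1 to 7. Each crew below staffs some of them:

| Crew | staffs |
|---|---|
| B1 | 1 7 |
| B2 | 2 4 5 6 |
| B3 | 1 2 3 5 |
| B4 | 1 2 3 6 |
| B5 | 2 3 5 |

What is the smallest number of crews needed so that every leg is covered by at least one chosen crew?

3

Take {B1, B2, B5}. Their union is {1, 2, 3, 4, 5, 6, 7}, which is all 7 legs.
Only B2 contains 4, so B2 is forced; the remaining 3 legs need at least 2 more crews (each remaining crew adds at most 2) — so at least 3 crews are needed, and 3 is optimal.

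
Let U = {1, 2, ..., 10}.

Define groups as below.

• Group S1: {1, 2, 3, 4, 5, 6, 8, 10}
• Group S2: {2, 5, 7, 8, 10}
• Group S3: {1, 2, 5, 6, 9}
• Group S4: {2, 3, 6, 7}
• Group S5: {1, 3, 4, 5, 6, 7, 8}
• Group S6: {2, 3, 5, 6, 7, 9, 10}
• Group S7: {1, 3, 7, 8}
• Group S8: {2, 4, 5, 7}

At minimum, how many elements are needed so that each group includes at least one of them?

2

Take H = {3, 5}. Each listed group contains at least one of these, so H is a hitting set of size 2.
No single element lies in every group, so at least 2 are needed and 2 is optimal.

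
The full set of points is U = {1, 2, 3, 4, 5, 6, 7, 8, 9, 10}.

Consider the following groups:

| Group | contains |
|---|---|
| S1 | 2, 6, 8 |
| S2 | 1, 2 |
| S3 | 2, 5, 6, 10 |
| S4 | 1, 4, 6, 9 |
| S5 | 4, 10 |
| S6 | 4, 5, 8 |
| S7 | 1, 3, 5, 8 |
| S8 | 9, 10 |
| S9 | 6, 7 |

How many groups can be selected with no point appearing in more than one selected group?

S2, S6, S8, S9 are pairwise disjoint (S2={1,2}; S6={4,5,8}; S8={9,10}; S9={6,7}).
Every remaining group overlaps one of these, and no 5 of the listed groups are pairwise disjoint, so 4 is the maximum.

4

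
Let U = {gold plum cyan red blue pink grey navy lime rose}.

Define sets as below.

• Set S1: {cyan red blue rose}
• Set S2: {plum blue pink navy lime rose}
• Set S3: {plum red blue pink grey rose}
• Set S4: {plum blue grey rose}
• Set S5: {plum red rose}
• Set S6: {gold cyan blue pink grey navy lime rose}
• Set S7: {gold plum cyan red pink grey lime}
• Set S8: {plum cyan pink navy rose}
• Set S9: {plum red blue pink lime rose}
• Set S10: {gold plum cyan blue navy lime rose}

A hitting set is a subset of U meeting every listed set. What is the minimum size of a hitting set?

H = {red, rose} meets every set (each contains at least one member of H), and |H| = 2.
No single point lies in every set, so at least 2 are needed and 2 is optimal.

2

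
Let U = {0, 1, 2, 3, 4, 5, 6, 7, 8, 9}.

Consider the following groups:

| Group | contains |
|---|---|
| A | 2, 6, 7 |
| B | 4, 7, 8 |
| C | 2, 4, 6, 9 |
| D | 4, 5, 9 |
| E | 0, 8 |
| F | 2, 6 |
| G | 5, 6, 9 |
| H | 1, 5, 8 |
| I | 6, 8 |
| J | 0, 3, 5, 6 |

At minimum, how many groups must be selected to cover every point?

A, C, H, and J cover everything between them: the union {0, 1, 2, 3, 4, 5, 6, 7, 8, 9} is all of U.
No 3 of the 10 groups cover everything (all 120 combinations miss at least one point), so 4 is optimal.

4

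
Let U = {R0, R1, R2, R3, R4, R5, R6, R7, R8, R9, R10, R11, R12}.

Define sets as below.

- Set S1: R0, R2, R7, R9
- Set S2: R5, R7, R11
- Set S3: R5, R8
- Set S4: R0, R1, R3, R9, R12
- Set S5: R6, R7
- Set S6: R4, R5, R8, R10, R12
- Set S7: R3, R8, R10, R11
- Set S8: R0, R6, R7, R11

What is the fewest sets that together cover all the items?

Take {S1, S4, S6, S8}. Their union is {R0, R1, R2, R3, R4, R5, R6, R7, R8, R9, R10, R11, R12}, which is all 13 items.
No 3 of the 8 sets cover everything (all 56 combinations miss at least one item), so 4 is optimal.

4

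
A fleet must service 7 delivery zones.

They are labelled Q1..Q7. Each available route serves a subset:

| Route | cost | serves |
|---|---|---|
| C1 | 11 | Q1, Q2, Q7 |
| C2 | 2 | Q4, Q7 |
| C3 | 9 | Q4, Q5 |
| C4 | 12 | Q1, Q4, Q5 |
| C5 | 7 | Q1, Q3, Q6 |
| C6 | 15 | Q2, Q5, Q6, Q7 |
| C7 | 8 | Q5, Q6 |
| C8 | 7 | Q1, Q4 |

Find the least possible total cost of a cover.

C2, C5, C6 together cover every zone (C2 ∪ C5 ∪ C6 = {Q1, Q2, Q3, Q4, Q5, Q6, Q7}); total cost 2 + 7 + 15 = 24.
No covering selection has total cost below 24.

24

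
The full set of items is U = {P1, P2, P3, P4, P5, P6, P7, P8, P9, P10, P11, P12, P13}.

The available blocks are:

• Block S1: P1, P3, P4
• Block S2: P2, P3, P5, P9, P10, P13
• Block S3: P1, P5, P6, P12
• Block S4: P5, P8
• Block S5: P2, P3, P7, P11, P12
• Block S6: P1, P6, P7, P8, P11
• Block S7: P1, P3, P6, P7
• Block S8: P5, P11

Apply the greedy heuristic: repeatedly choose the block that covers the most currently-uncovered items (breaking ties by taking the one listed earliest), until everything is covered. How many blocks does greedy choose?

4

Greedy: pick S2 (covers 6 new) → pick S6 (covers 5 new) → pick S1 (covers 1 new) → pick S3 (covers 1 new). Total picks: 4.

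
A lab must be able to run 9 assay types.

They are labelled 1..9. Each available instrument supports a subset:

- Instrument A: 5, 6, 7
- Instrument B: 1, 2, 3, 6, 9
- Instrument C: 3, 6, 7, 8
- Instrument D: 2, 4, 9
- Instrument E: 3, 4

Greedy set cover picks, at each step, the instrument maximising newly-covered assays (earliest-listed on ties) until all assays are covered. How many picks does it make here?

4

Greedy: pick B (covers 5 new) → pick A (covers 2 new) → pick C (covers 1 new) → pick D (covers 1 new). Total picks: 4.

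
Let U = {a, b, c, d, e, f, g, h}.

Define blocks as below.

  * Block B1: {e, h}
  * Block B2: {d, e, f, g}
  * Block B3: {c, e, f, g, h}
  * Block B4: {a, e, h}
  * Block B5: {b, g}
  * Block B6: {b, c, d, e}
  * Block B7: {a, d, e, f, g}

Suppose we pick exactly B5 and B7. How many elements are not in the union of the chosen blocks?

Union of B5, B7 = {a, b, d, e, f, g}.
Not covered: c, h — 2 elements.

2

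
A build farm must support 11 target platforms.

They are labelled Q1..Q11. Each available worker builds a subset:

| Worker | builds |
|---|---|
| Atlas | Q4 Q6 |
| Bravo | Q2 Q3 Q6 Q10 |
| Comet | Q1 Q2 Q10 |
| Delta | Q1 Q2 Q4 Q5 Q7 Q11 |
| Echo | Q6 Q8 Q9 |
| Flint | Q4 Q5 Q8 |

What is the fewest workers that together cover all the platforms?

Bravo and Delta and Echo together: Bravo ∪ Delta ∪ Echo = {Q1, Q2, Q3, Q4, Q5, Q6, Q7, Q8, Q9, Q10, Q11} — every platform is covered.
Only Bravo contains Q3, so Bravo is forced; the remaining 7 platforms need at least 2 more workers (each remaining worker adds at most 5) — so at least 3 workers are needed, and 3 is optimal.

3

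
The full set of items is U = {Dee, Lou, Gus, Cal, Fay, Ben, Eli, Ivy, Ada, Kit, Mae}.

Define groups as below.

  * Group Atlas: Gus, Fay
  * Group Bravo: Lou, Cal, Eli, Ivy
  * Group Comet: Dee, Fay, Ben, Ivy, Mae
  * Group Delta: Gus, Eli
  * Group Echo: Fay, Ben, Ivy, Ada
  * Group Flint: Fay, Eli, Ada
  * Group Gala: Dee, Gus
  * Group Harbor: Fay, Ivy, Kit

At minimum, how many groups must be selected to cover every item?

Bravo, Comet, Echo, Gala, and Harbor cover everything between them: the union {Dee, Lou, Gus, Cal, Fay, Ben, Eli, Ivy, Ada, Kit, Mae} is all of U.
No 4 of the 8 groups cover everything (all 70 combinations miss at least one item), so 5 is optimal.

5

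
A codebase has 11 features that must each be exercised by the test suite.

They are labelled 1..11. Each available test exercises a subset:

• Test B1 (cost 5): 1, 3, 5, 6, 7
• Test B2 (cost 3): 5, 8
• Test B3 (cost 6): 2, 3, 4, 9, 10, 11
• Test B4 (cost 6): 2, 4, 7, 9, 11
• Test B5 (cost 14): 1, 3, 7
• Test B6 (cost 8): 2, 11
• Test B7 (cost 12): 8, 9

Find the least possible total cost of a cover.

B1, B2, B3 together cover every feature (B1 ∪ B2 ∪ B3 = {1, 2, 3, 4, 5, 6, 7, 8, 9, 10, 11}); total cost 5 + 3 + 6 = 14.
No covering selection has total cost below 14.

14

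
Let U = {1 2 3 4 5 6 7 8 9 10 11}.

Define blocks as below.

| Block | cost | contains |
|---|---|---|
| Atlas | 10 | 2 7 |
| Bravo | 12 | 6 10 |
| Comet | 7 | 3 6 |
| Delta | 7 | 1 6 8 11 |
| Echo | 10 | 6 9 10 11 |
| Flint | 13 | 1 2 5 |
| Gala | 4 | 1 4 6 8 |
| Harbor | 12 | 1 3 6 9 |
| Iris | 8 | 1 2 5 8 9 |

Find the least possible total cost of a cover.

39

Atlas, Comet, Echo, Gala, Iris together cover every item (Atlas ∪ Comet ∪ Echo ∪ Gala ∪ Iris = {1, 2, 3, 4, 5, 6, 7, 8, 9, 10, 11}); total cost 10 + 7 + 10 + 4 + 8 = 39.
No covering selection has total cost below 39.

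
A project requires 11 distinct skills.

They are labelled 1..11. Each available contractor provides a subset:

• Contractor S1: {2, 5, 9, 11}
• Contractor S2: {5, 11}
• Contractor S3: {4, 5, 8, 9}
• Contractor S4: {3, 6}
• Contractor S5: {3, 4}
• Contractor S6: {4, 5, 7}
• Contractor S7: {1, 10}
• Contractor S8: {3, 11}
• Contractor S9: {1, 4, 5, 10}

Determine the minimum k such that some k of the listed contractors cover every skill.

5

S1 and S3 and S4 and S6 and S7 together: S1 ∪ S3 ∪ S4 ∪ S6 ∪ S7 = {1, 2, 3, 4, 5, 6, 7, 8, 9, 10, 11} — every skill is covered.
Only S3 contains 8, so S3 is forced; the remaining 7 skills need at least 4 more contractors (each remaining contractor adds at most 2) — so at least 5 contractors are needed, and 5 is optimal.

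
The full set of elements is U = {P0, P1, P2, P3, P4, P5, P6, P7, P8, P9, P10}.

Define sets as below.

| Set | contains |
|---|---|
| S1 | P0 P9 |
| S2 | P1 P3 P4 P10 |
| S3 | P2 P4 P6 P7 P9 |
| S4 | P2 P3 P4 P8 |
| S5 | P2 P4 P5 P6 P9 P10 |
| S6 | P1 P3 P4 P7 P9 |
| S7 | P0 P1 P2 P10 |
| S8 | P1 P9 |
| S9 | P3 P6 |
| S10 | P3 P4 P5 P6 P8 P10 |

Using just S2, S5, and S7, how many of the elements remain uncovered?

Union of S2, S5, S7 = {P0, P1, P2, P3, P4, P5, P6, P9, P10}.
Not covered: P7, P8 — 2 elements.

2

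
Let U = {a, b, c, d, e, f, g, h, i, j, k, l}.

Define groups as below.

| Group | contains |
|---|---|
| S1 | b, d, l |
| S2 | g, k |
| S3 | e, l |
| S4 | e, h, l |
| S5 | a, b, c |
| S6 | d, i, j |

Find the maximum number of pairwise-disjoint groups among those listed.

S2, S3, S5, S6 are pairwise disjoint (S2={g,k}; S3={e,l}; S5={a,b,c}; S6={d,i,j}).
Every remaining group overlaps one of these, and no 5 of the listed groups are pairwise disjoint, so 4 is the maximum.

4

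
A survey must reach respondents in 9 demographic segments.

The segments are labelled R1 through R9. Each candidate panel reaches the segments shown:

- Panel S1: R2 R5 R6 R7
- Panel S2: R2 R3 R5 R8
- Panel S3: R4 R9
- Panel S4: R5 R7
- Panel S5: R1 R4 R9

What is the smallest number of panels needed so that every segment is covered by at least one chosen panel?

Take {S1, S2, S5}. Their union is {R1, R2, R3, R4, R5, R6, R7, R8, R9}, which is all 9 segments.
Each panel has at most 4 segments, and 2·4 = 8 < 9 — so at least 3 panels are needed, and 3 is optimal.

3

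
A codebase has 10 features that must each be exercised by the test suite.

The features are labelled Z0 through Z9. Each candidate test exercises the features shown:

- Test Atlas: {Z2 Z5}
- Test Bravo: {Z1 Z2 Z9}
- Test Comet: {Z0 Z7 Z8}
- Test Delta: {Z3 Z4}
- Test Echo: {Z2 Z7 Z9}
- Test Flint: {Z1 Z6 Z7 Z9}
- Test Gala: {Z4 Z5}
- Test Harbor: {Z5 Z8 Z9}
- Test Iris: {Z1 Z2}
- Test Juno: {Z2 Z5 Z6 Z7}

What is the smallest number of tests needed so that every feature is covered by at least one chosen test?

4

Comet and Delta and Flint and Juno together: Comet ∪ Delta ∪ Flint ∪ Juno = {Z0, Z1, Z2, Z3, Z4, Z5, Z6, Z7, Z8, Z9} — every feature is covered.
Only Comet contains Z0, so Comet is forced; the remaining 7 features need at least 3 more tests (each remaining test adds at most 3) — so at least 4 tests are needed, and 4 is optimal.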